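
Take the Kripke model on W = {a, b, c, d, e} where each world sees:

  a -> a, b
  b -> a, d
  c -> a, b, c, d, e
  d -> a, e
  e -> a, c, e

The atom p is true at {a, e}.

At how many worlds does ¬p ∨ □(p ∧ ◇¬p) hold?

3

a: ¬p is F, □(p ∧ ◇¬p) is F. ✗
b: ¬p is T, □(p ∧ ◇¬p) is F. ✓
c: ¬p is T, □(p ∧ ◇¬p) is F. ✓
d: ¬p is T, □(p ∧ ◇¬p) is T. ✓
e: ¬p is F, □(p ∧ ◇¬p) is F. ✗
Satisfying worlds: {b, c, d}.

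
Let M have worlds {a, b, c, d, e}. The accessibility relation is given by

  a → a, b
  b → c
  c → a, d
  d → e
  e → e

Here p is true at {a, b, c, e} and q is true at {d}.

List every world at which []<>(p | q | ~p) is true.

a: successors {a, b}; <>(p | q | ~p) there: a:T, b:T. ✓
b: successors {c}; <>(p | q | ~p) there: c:T. ✓
c: successors {a, d}; <>(p | q | ~p) there: a:T, d:T. ✓
d: successors {e}; <>(p | q | ~p) there: e:T. ✓
e: successors {e}; <>(p | q | ~p) there: e:T. ✓

{a, b, c, d, e}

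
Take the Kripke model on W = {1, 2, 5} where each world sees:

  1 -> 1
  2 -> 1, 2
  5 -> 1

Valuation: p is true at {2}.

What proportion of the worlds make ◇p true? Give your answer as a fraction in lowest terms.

1: successors {1}; p there: 1:F. ✗
2: successors {1, 2}; p there: 1:F, 2:T. ✓
5: successors {1}; p there: 1:F. ✗
That's 1 of 3 worlds, so 1/3.

1/3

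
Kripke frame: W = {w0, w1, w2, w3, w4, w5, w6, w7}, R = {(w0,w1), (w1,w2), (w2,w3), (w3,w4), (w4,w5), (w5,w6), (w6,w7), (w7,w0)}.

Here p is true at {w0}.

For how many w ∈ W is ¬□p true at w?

w0: □p is F. ✓
w1: □p is F. ✓
w2: □p is F. ✓
w3: □p is F. ✓
w4: □p is F. ✓
w5: □p is F. ✓
w6: □p is F. ✓
w7: □p is T. ✗
Satisfying worlds: {w0, w1, w2, w3, w4, w5, w6}.

7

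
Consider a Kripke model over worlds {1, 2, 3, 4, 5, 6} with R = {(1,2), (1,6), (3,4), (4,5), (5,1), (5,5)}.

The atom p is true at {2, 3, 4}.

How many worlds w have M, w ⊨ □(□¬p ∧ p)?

1: successors {2, 6}; □¬p ∧ p there: 2:T, 6:F. ✗
2: no successors, so □(□¬p ∧ p) holds vacuously. ✓
3: successors {4}; □¬p ∧ p there: 4:T. ✓
4: successors {5}; □¬p ∧ p there: 5:F. ✗
5: successors {1, 5}; □¬p ∧ p there: 1:F, 5:F. ✗
6: no successors, so □(□¬p ∧ p) holds vacuously. ✓
Satisfying worlds: {2, 3, 6}.

3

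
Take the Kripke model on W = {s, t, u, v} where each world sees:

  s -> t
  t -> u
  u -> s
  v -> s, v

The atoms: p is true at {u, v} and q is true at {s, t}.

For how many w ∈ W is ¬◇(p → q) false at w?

s: ◇(p → q) is T. ✗
t: ◇(p → q) is F. ✓
u: ◇(p → q) is T. ✗
v: ◇(p → q) is T. ✗
Satisfying worlds: {t}.
So ¬◇(p → q) fails at the other 3 worlds.

3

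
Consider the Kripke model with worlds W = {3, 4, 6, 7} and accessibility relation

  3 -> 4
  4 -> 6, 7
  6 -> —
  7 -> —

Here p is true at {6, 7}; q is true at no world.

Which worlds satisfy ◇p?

3: successors {4}; p there: 4:F. ✗
4: successors {6, 7}; p there: 6:T, 7:T. ✓
6: no successors, so ◇p fails. ✗
7: no successors, so ◇p fails. ✗

{4}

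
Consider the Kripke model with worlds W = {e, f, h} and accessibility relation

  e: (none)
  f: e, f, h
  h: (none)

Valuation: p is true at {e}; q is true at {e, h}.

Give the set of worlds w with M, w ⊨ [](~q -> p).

{e, h}

e: no successors, so [](~q -> p) holds vacuously. ✓
f: successors {e, f, h}; ~q -> p there: e:T, f:F, h:T. ✗
h: no successors, so [](~q -> p) holds vacuously. ✓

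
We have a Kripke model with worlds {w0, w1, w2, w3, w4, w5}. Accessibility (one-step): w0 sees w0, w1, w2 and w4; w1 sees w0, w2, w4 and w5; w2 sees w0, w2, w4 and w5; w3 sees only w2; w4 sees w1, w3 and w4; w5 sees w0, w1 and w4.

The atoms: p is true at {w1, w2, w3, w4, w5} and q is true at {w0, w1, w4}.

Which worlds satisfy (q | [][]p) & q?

w0: q | [][]p is T, q is T. ✓
w1: q | [][]p is T, q is T. ✓
w2: q | [][]p is F, q is F. ✗
w3: q | [][]p is F, q is F. ✗
w4: q | [][]p is T, q is T. ✓
w5: q | [][]p is F, q is F. ✗

{w0, w1, w4}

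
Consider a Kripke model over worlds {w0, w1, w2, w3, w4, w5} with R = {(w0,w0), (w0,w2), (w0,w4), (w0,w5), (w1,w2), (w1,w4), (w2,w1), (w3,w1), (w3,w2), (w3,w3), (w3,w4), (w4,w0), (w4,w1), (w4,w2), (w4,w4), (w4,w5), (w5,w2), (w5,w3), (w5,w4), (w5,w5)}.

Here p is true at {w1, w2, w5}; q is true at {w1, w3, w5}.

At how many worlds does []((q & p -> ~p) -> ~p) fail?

5

w0: successors {w0, w2, w4, w5}; (q & p -> ~p) -> ~p there: w0:T, w2:F, w4:T, w5:T. ✗
w1: successors {w2, w4}; (q & p -> ~p) -> ~p there: w2:F, w4:T. ✗
w2: successors {w1}; (q & p -> ~p) -> ~p there: w1:T. ✓
w3: successors {w1, w2, w3, w4}; (q & p -> ~p) -> ~p there: w1:T, w2:F, w3:T, w4:T. ✗
w4: successors {w0, w1, w2, w4, w5}; (q & p -> ~p) -> ~p there: w0:T, w1:T, w2:F, w4:T, w5:T. ✗
w5: successors {w2, w3, w4, w5}; (q & p -> ~p) -> ~p there: w2:F, w3:T, w4:T, w5:T. ✗
Satisfying worlds: {w2}.
So []((q & p -> ~p) -> ~p) fails at the other 5 worlds.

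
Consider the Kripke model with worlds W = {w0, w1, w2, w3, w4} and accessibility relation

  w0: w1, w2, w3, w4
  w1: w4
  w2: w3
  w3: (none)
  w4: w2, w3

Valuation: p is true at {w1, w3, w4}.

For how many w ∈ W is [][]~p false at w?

w0: successors {w1, w2, w3, w4}; []~p there: w1:F, w2:F, w3:T, w4:F. ✗
w1: successors {w4}; []~p there: w4:F. ✗
w2: successors {w3}; []~p there: w3:T. ✓
w3: no successors, so [][]~p holds vacuously. ✓
w4: successors {w2, w3}; []~p there: w2:F, w3:T. ✗
Satisfying worlds: {w2, w3}.
So [][]~p fails at the other 3 worlds.

3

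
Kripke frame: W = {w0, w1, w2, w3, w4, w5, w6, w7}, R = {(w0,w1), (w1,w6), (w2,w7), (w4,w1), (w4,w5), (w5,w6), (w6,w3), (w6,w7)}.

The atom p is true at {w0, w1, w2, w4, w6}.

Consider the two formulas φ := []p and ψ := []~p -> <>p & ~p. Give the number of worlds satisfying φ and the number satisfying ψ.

5 and 4

For []p:
w0: successors {w1}; p there: w1:T. ✓
w1: successors {w6}; p there: w6:T. ✓
w2: successors {w7}; p there: w7:F. ✗
w3: no successors, so []p holds vacuously. ✓
w4: successors {w1, w5}; p there: w1:T, w5:F. ✗
w5: successors {w6}; p there: w6:T. ✓
w6: successors {w3, w7}; p there: w3:F, w7:F. ✗
w7: no successors, so []p holds vacuously. ✓
— 5 worlds.
For []~p -> <>p & ~p:
w0: []~p is F, <>p & ~p is F. ✓
w1: []~p is F, <>p & ~p is F. ✓
w2: []~p is T, <>p & ~p is F. ✗
w3: []~p is T, <>p & ~p is F. ✗
w4: []~p is F, <>p & ~p is F. ✓
w5: []~p is F, <>p & ~p is T. ✓
w6: []~p is T, <>p & ~p is F. ✗
w7: []~p is T, <>p & ~p is F. ✗
— 4 worlds.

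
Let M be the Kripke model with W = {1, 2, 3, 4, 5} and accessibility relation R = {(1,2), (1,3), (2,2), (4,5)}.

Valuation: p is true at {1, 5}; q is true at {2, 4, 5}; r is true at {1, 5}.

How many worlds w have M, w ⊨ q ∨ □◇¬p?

1: q is F, □◇¬p is F. ✗
2: q is T, □◇¬p is T. ✓
3: q is F, □◇¬p is T. ✓
4: q is T, □◇¬p is F. ✓
5: q is T, □◇¬p is T. ✓
Satisfying worlds: {2, 3, 4, 5}.

4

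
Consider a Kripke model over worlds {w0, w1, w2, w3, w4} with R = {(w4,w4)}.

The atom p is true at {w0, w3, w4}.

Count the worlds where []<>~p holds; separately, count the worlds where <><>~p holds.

4 and 0

For []<>~p:
w0: no successors, so []<>~p holds vacuously. ✓
w1: no successors, so []<>~p holds vacuously. ✓
w2: no successors, so []<>~p holds vacuously. ✓
w3: no successors, so []<>~p holds vacuously. ✓
w4: successors {w4}; <>~p there: w4:F. ✗
— 4 worlds.
For <><>~p:
w0: no successors, so <><>~p fails. ✗
w1: no successors, so <><>~p fails. ✗
w2: no successors, so <><>~p fails. ✗
w3: no successors, so <><>~p fails. ✗
w4: successors {w4}; <>~p there: w4:F. ✗
— 0 worlds.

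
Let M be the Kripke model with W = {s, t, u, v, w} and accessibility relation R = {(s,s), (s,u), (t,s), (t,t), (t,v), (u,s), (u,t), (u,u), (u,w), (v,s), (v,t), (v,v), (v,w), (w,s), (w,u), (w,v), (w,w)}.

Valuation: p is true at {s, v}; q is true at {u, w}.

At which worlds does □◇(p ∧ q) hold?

s: successors {s, u}; ◇(p ∧ q) there: s:F, u:F. ✗
t: successors {s, t, v}; ◇(p ∧ q) there: s:F, t:F, v:F. ✗
u: successors {s, t, u, w}; ◇(p ∧ q) there: s:F, t:F, u:F, w:F. ✗
v: successors {s, t, v, w}; ◇(p ∧ q) there: s:F, t:F, v:F, w:F. ✗
w: successors {s, u, v, w}; ◇(p ∧ q) there: s:F, u:F, v:F, w:F. ✗

∅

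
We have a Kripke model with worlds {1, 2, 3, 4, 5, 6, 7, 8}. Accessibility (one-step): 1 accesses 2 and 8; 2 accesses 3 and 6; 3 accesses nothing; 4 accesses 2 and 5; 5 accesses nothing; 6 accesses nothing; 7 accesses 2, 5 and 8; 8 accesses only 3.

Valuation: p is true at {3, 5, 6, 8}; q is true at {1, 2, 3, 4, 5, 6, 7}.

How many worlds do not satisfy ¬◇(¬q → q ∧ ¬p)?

5

1: ◇(¬q → q ∧ ¬p) is T. ✗
2: ◇(¬q → q ∧ ¬p) is T. ✗
3: ◇(¬q → q ∧ ¬p) is F. ✓
4: ◇(¬q → q ∧ ¬p) is T. ✗
5: ◇(¬q → q ∧ ¬p) is F. ✓
6: ◇(¬q → q ∧ ¬p) is F. ✓
7: ◇(¬q → q ∧ ¬p) is T. ✗
8: ◇(¬q → q ∧ ¬p) is T. ✗
Satisfying worlds: {3, 5, 6}.
So ¬◇(¬q → q ∧ ¬p) fails at the other 5 worlds.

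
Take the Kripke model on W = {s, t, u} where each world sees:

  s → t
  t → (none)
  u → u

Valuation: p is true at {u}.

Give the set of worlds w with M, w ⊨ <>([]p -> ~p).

{s}

s: successors {t}; []p -> ~p there: t:T. ✓
t: no successors, so <>([]p -> ~p) fails. ✗
u: successors {u}; []p -> ~p there: u:F. ✗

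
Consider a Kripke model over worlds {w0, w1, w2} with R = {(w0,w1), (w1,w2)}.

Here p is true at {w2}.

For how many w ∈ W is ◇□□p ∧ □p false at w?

2

w0: ◇□□p is T, □p is F. ✗
w1: ◇□□p is T, □p is T. ✓
w2: ◇□□p is F, □p is T. ✗
Satisfying worlds: {w1}.
So ◇□□p ∧ □p fails at the other 2 worlds.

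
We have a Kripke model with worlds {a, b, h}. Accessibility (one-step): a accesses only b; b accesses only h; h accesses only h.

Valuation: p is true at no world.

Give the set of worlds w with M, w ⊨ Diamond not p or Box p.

{a, b, h}

a: Diamond not p is T, Box p is F. ✓
b: Diamond not p is T, Box p is F. ✓
h: Diamond not p is T, Box p is F. ✓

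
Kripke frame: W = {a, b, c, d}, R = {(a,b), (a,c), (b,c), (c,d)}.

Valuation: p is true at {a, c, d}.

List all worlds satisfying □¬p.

{d}

a: successors {b, c}; ¬p there: b:T, c:F. ✗
b: successors {c}; ¬p there: c:F. ✗
c: successors {d}; ¬p there: d:F. ✗
d: no successors, so □¬p holds vacuously. ✓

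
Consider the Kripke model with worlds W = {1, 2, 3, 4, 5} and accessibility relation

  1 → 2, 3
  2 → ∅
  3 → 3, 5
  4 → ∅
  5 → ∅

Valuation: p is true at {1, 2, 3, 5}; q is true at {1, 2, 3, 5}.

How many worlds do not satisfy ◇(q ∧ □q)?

1: successors {2, 3}; q ∧ □q there: 2:T, 3:T. ✓
2: no successors, so ◇(q ∧ □q) fails. ✗
3: successors {3, 5}; q ∧ □q there: 3:T, 5:T. ✓
4: no successors, so ◇(q ∧ □q) fails. ✗
5: no successors, so ◇(q ∧ □q) fails. ✗
Satisfying worlds: {1, 3}.
So ◇(q ∧ □q) fails at the other 3 worlds.

3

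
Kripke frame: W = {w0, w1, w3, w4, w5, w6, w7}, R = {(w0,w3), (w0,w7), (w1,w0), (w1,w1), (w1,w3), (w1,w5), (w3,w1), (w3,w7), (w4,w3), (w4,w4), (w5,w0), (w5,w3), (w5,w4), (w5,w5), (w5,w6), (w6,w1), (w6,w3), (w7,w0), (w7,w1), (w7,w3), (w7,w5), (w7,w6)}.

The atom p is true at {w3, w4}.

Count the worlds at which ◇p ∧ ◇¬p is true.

w0: ◇p is T, ◇¬p is T. ✓
w1: ◇p is T, ◇¬p is T. ✓
w3: ◇p is F, ◇¬p is T. ✗
w4: ◇p is T, ◇¬p is F. ✗
w5: ◇p is T, ◇¬p is T. ✓
w6: ◇p is T, ◇¬p is T. ✓
w7: ◇p is T, ◇¬p is T. ✓
Satisfying worlds: {w0, w1, w5, w6, w7}.

5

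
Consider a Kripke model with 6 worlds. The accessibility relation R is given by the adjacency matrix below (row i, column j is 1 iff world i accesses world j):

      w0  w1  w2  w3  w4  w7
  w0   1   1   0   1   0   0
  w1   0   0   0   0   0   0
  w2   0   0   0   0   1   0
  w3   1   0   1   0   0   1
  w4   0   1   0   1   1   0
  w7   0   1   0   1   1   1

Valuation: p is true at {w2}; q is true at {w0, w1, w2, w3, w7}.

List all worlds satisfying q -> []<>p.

{w1, w4}

w0: q is T, []<>p is F. ✗
w1: q is T, []<>p is T. ✓
w2: q is T, []<>p is F. ✗
w3: q is T, []<>p is F. ✗
w4: q is F, []<>p is F. ✓
w7: q is T, []<>p is F. ✗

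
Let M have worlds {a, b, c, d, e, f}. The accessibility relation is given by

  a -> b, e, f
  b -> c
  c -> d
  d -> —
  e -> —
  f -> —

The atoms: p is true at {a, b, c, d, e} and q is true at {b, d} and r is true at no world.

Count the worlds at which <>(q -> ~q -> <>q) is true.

3

a: successors {b, e, f}; q -> ~q -> <>q there: b:T, e:T, f:T. ✓
b: successors {c}; q -> ~q -> <>q there: c:T. ✓
c: successors {d}; q -> ~q -> <>q there: d:T. ✓
d: no successors, so <>(q -> ~q -> <>q) fails. ✗
e: no successors, so <>(q -> ~q -> <>q) fails. ✗
f: no successors, so <>(q -> ~q -> <>q) fails. ✗
Satisfying worlds: {a, b, c}.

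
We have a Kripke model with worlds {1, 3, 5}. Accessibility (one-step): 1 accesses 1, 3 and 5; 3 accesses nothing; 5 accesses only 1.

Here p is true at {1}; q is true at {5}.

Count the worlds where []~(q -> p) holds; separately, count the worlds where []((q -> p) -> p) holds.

1 and 2

For []~(q -> p):
1: successors {1, 3, 5}; ~(q -> p) there: 1:F, 3:F, 5:T. ✗
3: no successors, so []~(q -> p) holds vacuously. ✓
5: successors {1}; ~(q -> p) there: 1:F. ✗
— 1 world.
For []((q -> p) -> p):
1: successors {1, 3, 5}; (q -> p) -> p there: 1:T, 3:F, 5:T. ✗
3: no successors, so []((q -> p) -> p) holds vacuously. ✓
5: successors {1}; (q -> p) -> p there: 1:T. ✓
— 2 worlds.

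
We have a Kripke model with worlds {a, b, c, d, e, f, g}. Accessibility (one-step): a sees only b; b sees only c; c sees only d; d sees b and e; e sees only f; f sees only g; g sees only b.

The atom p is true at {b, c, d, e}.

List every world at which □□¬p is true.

{e}

a: successors {b}; □¬p there: b:F. ✗
b: successors {c}; □¬p there: c:F. ✗
c: successors {d}; □¬p there: d:F. ✗
d: successors {b, e}; □¬p there: b:F, e:T. ✗
e: successors {f}; □¬p there: f:T. ✓
f: successors {g}; □¬p there: g:F. ✗
g: successors {b}; □¬p there: b:F. ✗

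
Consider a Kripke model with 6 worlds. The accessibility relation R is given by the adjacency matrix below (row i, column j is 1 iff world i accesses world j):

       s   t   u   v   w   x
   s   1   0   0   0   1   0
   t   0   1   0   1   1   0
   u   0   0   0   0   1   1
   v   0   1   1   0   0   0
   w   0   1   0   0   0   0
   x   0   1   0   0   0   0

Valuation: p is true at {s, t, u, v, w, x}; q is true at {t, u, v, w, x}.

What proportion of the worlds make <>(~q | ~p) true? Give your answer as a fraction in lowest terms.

1/6

s: successors {s, w}; ~q | ~p there: s:T, w:F. ✓
t: successors {t, v, w}; ~q | ~p there: t:F, v:F, w:F. ✗
u: successors {w, x}; ~q | ~p there: w:F, x:F. ✗
v: successors {t, u}; ~q | ~p there: t:F, u:F. ✗
w: successors {t}; ~q | ~p there: t:F. ✗
x: successors {t}; ~q | ~p there: t:F. ✗
That's 1 of 6 worlds, so 1/6.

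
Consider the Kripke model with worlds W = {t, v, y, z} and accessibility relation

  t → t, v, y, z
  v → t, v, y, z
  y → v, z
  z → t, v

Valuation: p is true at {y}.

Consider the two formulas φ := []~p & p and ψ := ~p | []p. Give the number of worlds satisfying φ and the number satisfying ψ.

1 and 3

For []~p & p:
t: []~p is F, p is F. ✗
v: []~p is F, p is F. ✗
y: []~p is T, p is T. ✓
z: []~p is T, p is F. ✗
— 1 world.
For ~p | []p:
t: ~p is T, []p is F. ✓
v: ~p is T, []p is F. ✓
y: ~p is F, []p is F. ✗
z: ~p is T, []p is F. ✓
— 3 worlds.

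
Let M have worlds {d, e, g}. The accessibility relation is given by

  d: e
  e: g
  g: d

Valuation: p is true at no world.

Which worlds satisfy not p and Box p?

∅

d: not p is T, Box p is F. ✗
e: not p is T, Box p is F. ✗
g: not p is T, Box p is F. ✗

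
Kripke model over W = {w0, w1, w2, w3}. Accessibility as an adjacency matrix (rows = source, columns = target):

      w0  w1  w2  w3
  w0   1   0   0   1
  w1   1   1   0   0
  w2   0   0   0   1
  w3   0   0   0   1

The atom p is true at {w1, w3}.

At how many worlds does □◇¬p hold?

w0: successors {w0, w3}; ◇¬p there: w0:T, w3:F. ✗
w1: successors {w0, w1}; ◇¬p there: w0:T, w1:T. ✓
w2: successors {w3}; ◇¬p there: w3:F. ✗
w3: successors {w3}; ◇¬p there: w3:F. ✗
Satisfying worlds: {w1}.

1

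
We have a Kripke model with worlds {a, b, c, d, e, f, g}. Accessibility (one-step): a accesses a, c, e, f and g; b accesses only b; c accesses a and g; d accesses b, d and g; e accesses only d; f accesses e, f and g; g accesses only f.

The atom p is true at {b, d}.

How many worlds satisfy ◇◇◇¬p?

6

a: successors {a, c, e, f, g}; ◇◇¬p there: a:T, c:T, e:T, f:T, g:T. ✓
b: successors {b}; ◇◇¬p there: b:F. ✗
c: successors {a, g}; ◇◇¬p there: a:T, g:T. ✓
d: successors {b, d, g}; ◇◇¬p there: b:F, d:T, g:T. ✓
e: successors {d}; ◇◇¬p there: d:T. ✓
f: successors {e, f, g}; ◇◇¬p there: e:T, f:T, g:T. ✓
g: successors {f}; ◇◇¬p there: f:T. ✓
Satisfying worlds: {a, c, d, e, f, g}.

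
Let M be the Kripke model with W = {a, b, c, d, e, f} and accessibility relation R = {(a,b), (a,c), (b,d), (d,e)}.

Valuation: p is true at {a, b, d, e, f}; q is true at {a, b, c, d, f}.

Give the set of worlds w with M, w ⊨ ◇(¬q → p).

{a, b, d}

a: successors {b, c}; ¬q → p there: b:T, c:T. ✓
b: successors {d}; ¬q → p there: d:T. ✓
c: no successors, so ◇(¬q → p) fails. ✗
d: successors {e}; ¬q → p there: e:T. ✓
e: no successors, so ◇(¬q → p) fails. ✗
f: no successors, so ◇(¬q → p) fails. ✗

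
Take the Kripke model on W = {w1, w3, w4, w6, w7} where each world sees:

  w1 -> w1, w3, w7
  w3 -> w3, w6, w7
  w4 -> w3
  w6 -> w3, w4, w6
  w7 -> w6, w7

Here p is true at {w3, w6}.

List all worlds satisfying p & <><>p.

{w3, w6}

w1: p is F, <><>p is T. ✗
w3: p is T, <><>p is T. ✓
w4: p is F, <><>p is T. ✗
w6: p is T, <><>p is T. ✓
w7: p is F, <><>p is T. ✗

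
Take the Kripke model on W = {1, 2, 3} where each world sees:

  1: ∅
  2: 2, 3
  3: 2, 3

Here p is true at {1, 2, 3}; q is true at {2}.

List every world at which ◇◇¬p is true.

∅

1: no successors, so ◇◇¬p fails. ✗
2: successors {2, 3}; ◇¬p there: 2:F, 3:F. ✗
3: successors {2, 3}; ◇¬p there: 2:F, 3:F. ✗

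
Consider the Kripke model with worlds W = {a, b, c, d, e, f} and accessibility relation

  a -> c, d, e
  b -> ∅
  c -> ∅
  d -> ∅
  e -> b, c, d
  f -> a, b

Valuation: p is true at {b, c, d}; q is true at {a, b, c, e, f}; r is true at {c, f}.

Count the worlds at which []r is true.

3

a: successors {c, d, e}; r there: c:T, d:F, e:F. ✗
b: no successors, so []r holds vacuously. ✓
c: no successors, so []r holds vacuously. ✓
d: no successors, so []r holds vacuously. ✓
e: successors {b, c, d}; r there: b:F, c:T, d:F. ✗
f: successors {a, b}; r there: a:F, b:F. ✗
Satisfying worlds: {b, c, d}.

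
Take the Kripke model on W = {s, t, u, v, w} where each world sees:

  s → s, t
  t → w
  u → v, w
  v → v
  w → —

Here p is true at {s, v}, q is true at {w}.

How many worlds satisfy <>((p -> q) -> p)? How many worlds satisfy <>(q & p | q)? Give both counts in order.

For <>((p -> q) -> p):
s: successors {s, t}; (p -> q) -> p there: s:T, t:F. ✓
t: successors {w}; (p -> q) -> p there: w:F. ✗
u: successors {v, w}; (p -> q) -> p there: v:T, w:F. ✓
v: successors {v}; (p -> q) -> p there: v:T. ✓
w: no successors, so <>((p -> q) -> p) fails. ✗
— 3 worlds.
For <>(q & p | q):
s: successors {s, t}; q & p | q there: s:F, t:F. ✗
t: successors {w}; q & p | q there: w:T. ✓
u: successors {v, w}; q & p | q there: v:F, w:T. ✓
v: successors {v}; q & p | q there: v:F. ✗
w: no successors, so <>(q & p | q) fails. ✗
— 2 worlds.

3 and 2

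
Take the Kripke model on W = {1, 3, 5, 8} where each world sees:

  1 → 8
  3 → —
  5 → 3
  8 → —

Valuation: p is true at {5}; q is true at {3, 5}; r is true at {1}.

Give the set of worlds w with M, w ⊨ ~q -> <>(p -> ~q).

{1, 3, 5}

1: ~q is T, <>(p -> ~q) is T. ✓
3: ~q is F, <>(p -> ~q) is F. ✓
5: ~q is F, <>(p -> ~q) is T. ✓
8: ~q is T, <>(p -> ~q) is F. ✗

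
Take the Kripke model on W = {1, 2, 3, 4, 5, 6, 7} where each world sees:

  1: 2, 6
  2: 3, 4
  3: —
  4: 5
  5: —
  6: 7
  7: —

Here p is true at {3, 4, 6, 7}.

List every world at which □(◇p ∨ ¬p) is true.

{1, 3, 4, 5, 7}

1: successors {2, 6}; ◇p ∨ ¬p there: 2:T, 6:T. ✓
2: successors {3, 4}; ◇p ∨ ¬p there: 3:F, 4:F. ✗
3: no successors, so □(◇p ∨ ¬p) holds vacuously. ✓
4: successors {5}; ◇p ∨ ¬p there: 5:T. ✓
5: no successors, so □(◇p ∨ ¬p) holds vacuously. ✓
6: successors {7}; ◇p ∨ ¬p there: 7:F. ✗
7: no successors, so □(◇p ∨ ¬p) holds vacuously. ✓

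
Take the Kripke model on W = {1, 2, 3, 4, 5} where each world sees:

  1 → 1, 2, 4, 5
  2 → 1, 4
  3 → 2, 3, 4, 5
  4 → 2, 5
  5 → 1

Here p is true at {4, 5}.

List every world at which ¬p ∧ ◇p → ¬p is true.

{1, 2, 3, 4, 5}

1: ¬p ∧ ◇p is T, ¬p is T. ✓
2: ¬p ∧ ◇p is T, ¬p is T. ✓
3: ¬p ∧ ◇p is T, ¬p is T. ✓
4: ¬p ∧ ◇p is F, ¬p is F. ✓
5: ¬p ∧ ◇p is F, ¬p is F. ✓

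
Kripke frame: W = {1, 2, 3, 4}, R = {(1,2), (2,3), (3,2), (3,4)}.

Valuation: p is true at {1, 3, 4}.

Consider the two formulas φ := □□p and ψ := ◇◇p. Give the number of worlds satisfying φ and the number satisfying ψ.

For □□p:
1: successors {2}; □p there: 2:T. ✓
2: successors {3}; □p there: 3:F. ✗
3: successors {2, 4}; □p there: 2:T, 4:T. ✓
4: no successors, so □□p holds vacuously. ✓
— 3 worlds.
For ◇◇p:
1: successors {2}; ◇p there: 2:T. ✓
2: successors {3}; ◇p there: 3:T. ✓
3: successors {2, 4}; ◇p there: 2:T, 4:F. ✓
4: no successors, so ◇◇p fails. ✗
— 3 worlds.

3 and 3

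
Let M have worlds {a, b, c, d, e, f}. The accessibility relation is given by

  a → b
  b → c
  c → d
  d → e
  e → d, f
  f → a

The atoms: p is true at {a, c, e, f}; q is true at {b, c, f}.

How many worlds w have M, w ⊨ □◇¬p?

3

a: successors {b}; ◇¬p there: b:F. ✗
b: successors {c}; ◇¬p there: c:T. ✓
c: successors {d}; ◇¬p there: d:F. ✗
d: successors {e}; ◇¬p there: e:T. ✓
e: successors {d, f}; ◇¬p there: d:F, f:F. ✗
f: successors {a}; ◇¬p there: a:T. ✓
Satisfying worlds: {b, d, f}.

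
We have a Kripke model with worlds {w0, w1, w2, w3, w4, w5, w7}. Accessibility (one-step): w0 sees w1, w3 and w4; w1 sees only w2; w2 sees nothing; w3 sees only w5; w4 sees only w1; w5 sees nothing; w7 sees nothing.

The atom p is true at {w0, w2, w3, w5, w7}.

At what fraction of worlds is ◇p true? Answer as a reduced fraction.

w0: successors {w1, w3, w4}; p there: w1:F, w3:T, w4:F. ✓
w1: successors {w2}; p there: w2:T. ✓
w2: no successors, so ◇p fails. ✗
w3: successors {w5}; p there: w5:T. ✓
w4: successors {w1}; p there: w1:F. ✗
w5: no successors, so ◇p fails. ✗
w7: no successors, so ◇p fails. ✗
That's 3 of 7 worlds, so 3/7.

3/7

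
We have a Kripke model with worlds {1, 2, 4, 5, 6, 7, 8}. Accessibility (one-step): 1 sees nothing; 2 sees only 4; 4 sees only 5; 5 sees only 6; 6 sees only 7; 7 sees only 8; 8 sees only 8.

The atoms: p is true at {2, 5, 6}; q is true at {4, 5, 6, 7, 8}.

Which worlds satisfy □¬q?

1: no successors, so □¬q holds vacuously. ✓
2: successors {4}; ¬q there: 4:F. ✗
4: successors {5}; ¬q there: 5:F. ✗
5: successors {6}; ¬q there: 6:F. ✗
6: successors {7}; ¬q there: 7:F. ✗
7: successors {8}; ¬q there: 8:F. ✗
8: successors {8}; ¬q there: 8:F. ✗

{1}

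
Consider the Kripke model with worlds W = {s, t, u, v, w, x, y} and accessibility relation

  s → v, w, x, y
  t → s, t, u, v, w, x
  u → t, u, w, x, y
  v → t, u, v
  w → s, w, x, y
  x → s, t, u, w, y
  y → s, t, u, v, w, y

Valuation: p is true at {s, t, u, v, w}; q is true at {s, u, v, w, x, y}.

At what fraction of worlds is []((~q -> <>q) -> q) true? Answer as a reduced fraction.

s: successors {v, w, x, y}; (~q -> <>q) -> q there: v:T, w:T, x:T, y:T. ✓
t: successors {s, t, u, v, w, x}; (~q -> <>q) -> q there: s:T, t:F, u:T, v:T, w:T, x:T. ✗
u: successors {t, u, w, x, y}; (~q -> <>q) -> q there: t:F, u:T, w:T, x:T, y:T. ✗
v: successors {t, u, v}; (~q -> <>q) -> q there: t:F, u:T, v:T. ✗
w: successors {s, w, x, y}; (~q -> <>q) -> q there: s:T, w:T, x:T, y:T. ✓
x: successors {s, t, u, w, y}; (~q -> <>q) -> q there: s:T, t:F, u:T, w:T, y:T. ✗
y: successors {s, t, u, v, w, y}; (~q -> <>q) -> q there: s:T, t:F, u:T, v:T, w:T, y:T. ✗
That's 2 of 7 worlds, so 2/7.

2/7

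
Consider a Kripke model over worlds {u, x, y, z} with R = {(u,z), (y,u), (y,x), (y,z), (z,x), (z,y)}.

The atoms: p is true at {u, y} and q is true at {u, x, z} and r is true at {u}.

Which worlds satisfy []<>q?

{u, x}

u: successors {z}; <>q there: z:T. ✓
x: no successors, so []<>q holds vacuously. ✓
y: successors {u, x, z}; <>q there: u:T, x:F, z:T. ✗
z: successors {x, y}; <>q there: x:F, y:T. ✗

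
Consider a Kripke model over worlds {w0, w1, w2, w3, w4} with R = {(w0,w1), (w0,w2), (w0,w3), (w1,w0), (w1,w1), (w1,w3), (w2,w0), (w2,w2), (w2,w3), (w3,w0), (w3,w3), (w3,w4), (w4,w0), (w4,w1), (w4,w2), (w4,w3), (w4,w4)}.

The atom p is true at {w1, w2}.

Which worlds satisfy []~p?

{w3}

w0: successors {w1, w2, w3}; ~p there: w1:F, w2:F, w3:T. ✗
w1: successors {w0, w1, w3}; ~p there: w0:T, w1:F, w3:T. ✗
w2: successors {w0, w2, w3}; ~p there: w0:T, w2:F, w3:T. ✗
w3: successors {w0, w3, w4}; ~p there: w0:T, w3:T, w4:T. ✓
w4: successors {w0, w1, w2, w3, w4}; ~p there: w0:T, w1:F, w2:F, w3:T, w4:T. ✗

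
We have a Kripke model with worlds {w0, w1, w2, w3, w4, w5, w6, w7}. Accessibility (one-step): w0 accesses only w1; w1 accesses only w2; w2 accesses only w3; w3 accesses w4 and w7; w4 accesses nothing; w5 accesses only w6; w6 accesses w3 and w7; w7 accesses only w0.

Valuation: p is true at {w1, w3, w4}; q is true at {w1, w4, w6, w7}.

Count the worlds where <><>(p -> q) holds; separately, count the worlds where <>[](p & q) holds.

6 and 2

For <><>(p -> q):
w0: successors {w1}; <>(p -> q) there: w1:T. ✓
w1: successors {w2}; <>(p -> q) there: w2:F. ✗
w2: successors {w3}; <>(p -> q) there: w3:T. ✓
w3: successors {w4, w7}; <>(p -> q) there: w4:F, w7:T. ✓
w4: no successors, so <><>(p -> q) fails. ✗
w5: successors {w6}; <>(p -> q) there: w6:T. ✓
w6: successors {w3, w7}; <>(p -> q) there: w3:T, w7:T. ✓
w7: successors {w0}; <>(p -> q) there: w0:T. ✓
— 6 worlds.
For <>[](p & q):
w0: successors {w1}; [](p & q) there: w1:F. ✗
w1: successors {w2}; [](p & q) there: w2:F. ✗
w2: successors {w3}; [](p & q) there: w3:F. ✗
w3: successors {w4, w7}; [](p & q) there: w4:T, w7:F. ✓
w4: no successors, so <>[](p & q) fails. ✗
w5: successors {w6}; [](p & q) there: w6:F. ✗
w6: successors {w3, w7}; [](p & q) there: w3:F, w7:F. ✗
w7: successors {w0}; [](p & q) there: w0:T. ✓
— 2 worlds.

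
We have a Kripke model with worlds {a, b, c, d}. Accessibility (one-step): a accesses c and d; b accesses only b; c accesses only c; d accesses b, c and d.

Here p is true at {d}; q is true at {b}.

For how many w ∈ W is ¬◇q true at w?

2

a: ◇q is F. ✓
b: ◇q is T. ✗
c: ◇q is F. ✓
d: ◇q is T. ✗
Satisfying worlds: {a, c}.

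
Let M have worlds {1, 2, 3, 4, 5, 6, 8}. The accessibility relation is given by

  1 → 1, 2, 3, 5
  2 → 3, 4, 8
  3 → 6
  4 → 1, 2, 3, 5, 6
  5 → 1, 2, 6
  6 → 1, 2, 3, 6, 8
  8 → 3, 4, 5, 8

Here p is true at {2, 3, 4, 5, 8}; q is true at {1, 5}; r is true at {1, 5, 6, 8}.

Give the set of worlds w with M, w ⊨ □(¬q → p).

{1, 2, 8}

1: successors {1, 2, 3, 5}; ¬q → p there: 1:T, 2:T, 3:T, 5:T. ✓
2: successors {3, 4, 8}; ¬q → p there: 3:T, 4:T, 8:T. ✓
3: successors {6}; ¬q → p there: 6:F. ✗
4: successors {1, 2, 3, 5, 6}; ¬q → p there: 1:T, 2:T, 3:T, 5:T, 6:F. ✗
5: successors {1, 2, 6}; ¬q → p there: 1:T, 2:T, 6:F. ✗
6: successors {1, 2, 3, 6, 8}; ¬q → p there: 1:T, 2:T, 3:T, 6:F, 8:T. ✗
8: successors {3, 4, 5, 8}; ¬q → p there: 3:T, 4:T, 5:T, 8:T. ✓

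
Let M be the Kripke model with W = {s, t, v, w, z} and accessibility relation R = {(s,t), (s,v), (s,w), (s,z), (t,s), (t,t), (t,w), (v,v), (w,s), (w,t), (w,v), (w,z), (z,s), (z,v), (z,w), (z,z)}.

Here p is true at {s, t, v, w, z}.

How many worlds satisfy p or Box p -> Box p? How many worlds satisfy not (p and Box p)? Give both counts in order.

For p or Box p -> Box p:
s: p or Box p is T, Box p is T. ✓
t: p or Box p is T, Box p is T. ✓
v: p or Box p is T, Box p is T. ✓
w: p or Box p is T, Box p is T. ✓
z: p or Box p is T, Box p is T. ✓
— 5 worlds.
For not (p and Box p):
s: p and Box p is T. ✗
t: p and Box p is T. ✗
v: p and Box p is T. ✗
w: p and Box p is T. ✗
z: p and Box p is T. ✗
— 0 worlds.

5 and 0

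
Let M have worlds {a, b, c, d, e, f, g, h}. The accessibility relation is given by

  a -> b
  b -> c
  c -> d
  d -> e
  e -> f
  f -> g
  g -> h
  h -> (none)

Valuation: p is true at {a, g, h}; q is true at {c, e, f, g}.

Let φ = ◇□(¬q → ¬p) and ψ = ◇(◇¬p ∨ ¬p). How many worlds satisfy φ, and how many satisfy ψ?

For ◇□(¬q → ¬p):
a: successors {b}; □(¬q → ¬p) there: b:T. ✓
b: successors {c}; □(¬q → ¬p) there: c:T. ✓
c: successors {d}; □(¬q → ¬p) there: d:T. ✓
d: successors {e}; □(¬q → ¬p) there: e:T. ✓
e: successors {f}; □(¬q → ¬p) there: f:T. ✓
f: successors {g}; □(¬q → ¬p) there: g:F. ✗
g: successors {h}; □(¬q → ¬p) there: h:T. ✓
h: no successors, so ◇□(¬q → ¬p) fails. ✗
— 6 worlds.
For ◇(◇¬p ∨ ¬p):
a: successors {b}; ◇¬p ∨ ¬p there: b:T. ✓
b: successors {c}; ◇¬p ∨ ¬p there: c:T. ✓
c: successors {d}; ◇¬p ∨ ¬p there: d:T. ✓
d: successors {e}; ◇¬p ∨ ¬p there: e:T. ✓
e: successors {f}; ◇¬p ∨ ¬p there: f:T. ✓
f: successors {g}; ◇¬p ∨ ¬p there: g:F. ✗
g: successors {h}; ◇¬p ∨ ¬p there: h:F. ✗
h: no successors, so ◇(◇¬p ∨ ¬p) fails. ✗
— 5 worlds.

6 and 5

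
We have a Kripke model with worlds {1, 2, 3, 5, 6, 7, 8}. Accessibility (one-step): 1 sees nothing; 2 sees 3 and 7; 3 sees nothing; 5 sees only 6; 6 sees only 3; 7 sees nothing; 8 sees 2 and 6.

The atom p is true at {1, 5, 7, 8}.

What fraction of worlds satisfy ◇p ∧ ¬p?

1/7

1: ◇p is F, ¬p is F. ✗
2: ◇p is T, ¬p is T. ✓
3: ◇p is F, ¬p is T. ✗
5: ◇p is F, ¬p is F. ✗
6: ◇p is F, ¬p is T. ✗
7: ◇p is F, ¬p is F. ✗
8: ◇p is F, ¬p is F. ✗
That's 1 of 7 worlds, so 1/7.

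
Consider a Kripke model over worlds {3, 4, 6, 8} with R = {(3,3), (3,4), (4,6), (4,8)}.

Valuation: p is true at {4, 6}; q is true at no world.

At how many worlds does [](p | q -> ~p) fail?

2

3: successors {3, 4}; p | q -> ~p there: 3:T, 4:F. ✗
4: successors {6, 8}; p | q -> ~p there: 6:F, 8:T. ✗
6: no successors, so [](p | q -> ~p) holds vacuously. ✓
8: no successors, so [](p | q -> ~p) holds vacuously. ✓
Satisfying worlds: {6, 8}.
So [](p | q -> ~p) fails at the other 2 worlds.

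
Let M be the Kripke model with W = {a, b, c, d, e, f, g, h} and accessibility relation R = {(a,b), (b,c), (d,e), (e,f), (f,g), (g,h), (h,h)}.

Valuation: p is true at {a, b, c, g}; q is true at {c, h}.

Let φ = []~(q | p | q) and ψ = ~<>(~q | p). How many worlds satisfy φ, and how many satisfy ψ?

3 and 3

For []~(q | p | q):
a: successors {b}; ~(q | p | q) there: b:F. ✗
b: successors {c}; ~(q | p | q) there: c:F. ✗
c: no successors, so []~(q | p | q) holds vacuously. ✓
d: successors {e}; ~(q | p | q) there: e:T. ✓
e: successors {f}; ~(q | p | q) there: f:T. ✓
f: successors {g}; ~(q | p | q) there: g:F. ✗
g: successors {h}; ~(q | p | q) there: h:F. ✗
h: successors {h}; ~(q | p | q) there: h:F. ✗
— 3 worlds.
For ~<>(~q | p):
a: <>(~q | p) is T. ✗
b: <>(~q | p) is T. ✗
c: <>(~q | p) is F. ✓
d: <>(~q | p) is T. ✗
e: <>(~q | p) is T. ✗
f: <>(~q | p) is T. ✗
g: <>(~q | p) is F. ✓
h: <>(~q | p) is F. ✓
— 3 worlds.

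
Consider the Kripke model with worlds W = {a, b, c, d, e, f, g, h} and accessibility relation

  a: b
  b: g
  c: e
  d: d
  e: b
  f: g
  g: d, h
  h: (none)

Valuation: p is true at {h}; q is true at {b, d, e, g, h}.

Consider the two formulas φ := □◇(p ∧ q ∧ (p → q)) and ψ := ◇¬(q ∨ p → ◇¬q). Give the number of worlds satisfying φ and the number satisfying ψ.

For □◇(p ∧ q ∧ (p → q)):
a: successors {b}; ◇(p ∧ q ∧ (p → q)) there: b:F. ✗
b: successors {g}; ◇(p ∧ q ∧ (p → q)) there: g:T. ✓
c: successors {e}; ◇(p ∧ q ∧ (p → q)) there: e:F. ✗
d: successors {d}; ◇(p ∧ q ∧ (p → q)) there: d:F. ✗
e: successors {b}; ◇(p ∧ q ∧ (p → q)) there: b:F. ✗
f: successors {g}; ◇(p ∧ q ∧ (p → q)) there: g:T. ✓
g: successors {d, h}; ◇(p ∧ q ∧ (p → q)) there: d:F, h:F. ✗
h: no successors, so □◇(p ∧ q ∧ (p → q)) holds vacuously. ✓
— 3 worlds.
For ◇¬(q ∨ p → ◇¬q):
a: successors {b}; ¬(q ∨ p → ◇¬q) there: b:T. ✓
b: successors {g}; ¬(q ∨ p → ◇¬q) there: g:T. ✓
c: successors {e}; ¬(q ∨ p → ◇¬q) there: e:T. ✓
d: successors {d}; ¬(q ∨ p → ◇¬q) there: d:T. ✓
e: successors {b}; ¬(q ∨ p → ◇¬q) there: b:T. ✓
f: successors {g}; ¬(q ∨ p → ◇¬q) there: g:T. ✓
g: successors {d, h}; ¬(q ∨ p → ◇¬q) there: d:T, h:T. ✓
h: no successors, so ◇¬(q ∨ p → ◇¬q) fails. ✗
— 7 worlds.

3 and 7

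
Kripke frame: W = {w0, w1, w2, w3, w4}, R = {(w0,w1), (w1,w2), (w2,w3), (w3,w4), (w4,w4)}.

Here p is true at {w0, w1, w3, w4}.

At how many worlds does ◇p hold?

4

w0: successors {w1}; p there: w1:T. ✓
w1: successors {w2}; p there: w2:F. ✗
w2: successors {w3}; p there: w3:T. ✓
w3: successors {w4}; p there: w4:T. ✓
w4: successors {w4}; p there: w4:T. ✓
Satisfying worlds: {w0, w2, w3, w4}.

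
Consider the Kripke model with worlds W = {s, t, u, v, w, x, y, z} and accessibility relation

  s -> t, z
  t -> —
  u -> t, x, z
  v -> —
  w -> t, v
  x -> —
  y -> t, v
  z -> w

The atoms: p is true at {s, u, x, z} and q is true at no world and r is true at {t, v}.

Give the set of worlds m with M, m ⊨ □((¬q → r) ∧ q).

{t, v, x}

s: successors {t, z}; (¬q → r) ∧ q there: t:F, z:F. ✗
t: no successors, so □((¬q → r) ∧ q) holds vacuously. ✓
u: successors {t, x, z}; (¬q → r) ∧ q there: t:F, x:F, z:F. ✗
v: no successors, so □((¬q → r) ∧ q) holds vacuously. ✓
w: successors {t, v}; (¬q → r) ∧ q there: t:F, v:F. ✗
x: no successors, so □((¬q → r) ∧ q) holds vacuously. ✓
y: successors {t, v}; (¬q → r) ∧ q there: t:F, v:F. ✗
z: successors {w}; (¬q → r) ∧ q there: w:F. ✗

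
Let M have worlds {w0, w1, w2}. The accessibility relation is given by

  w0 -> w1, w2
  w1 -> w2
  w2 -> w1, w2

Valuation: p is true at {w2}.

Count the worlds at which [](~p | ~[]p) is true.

w0: successors {w1, w2}; ~p | ~[]p there: w1:T, w2:T. ✓
w1: successors {w2}; ~p | ~[]p there: w2:T. ✓
w2: successors {w1, w2}; ~p | ~[]p there: w1:T, w2:T. ✓
Satisfying worlds: {w0, w1, w2}.

3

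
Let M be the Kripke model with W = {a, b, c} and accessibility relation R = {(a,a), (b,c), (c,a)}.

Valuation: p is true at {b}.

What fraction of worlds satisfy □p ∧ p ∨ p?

1/3

a: □p ∧ p is F, p is F. ✗
b: □p ∧ p is F, p is T. ✓
c: □p ∧ p is F, p is F. ✗
That's 1 of 3 worlds, so 1/3.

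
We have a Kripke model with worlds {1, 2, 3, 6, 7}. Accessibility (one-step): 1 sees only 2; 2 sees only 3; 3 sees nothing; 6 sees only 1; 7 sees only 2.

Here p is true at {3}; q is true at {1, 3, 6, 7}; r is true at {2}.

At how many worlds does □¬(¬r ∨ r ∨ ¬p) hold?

1: successors {2}; ¬(¬r ∨ r ∨ ¬p) there: 2:F. ✗
2: successors {3}; ¬(¬r ∨ r ∨ ¬p) there: 3:F. ✗
3: no successors, so □¬(¬r ∨ r ∨ ¬p) holds vacuously. ✓
6: successors {1}; ¬(¬r ∨ r ∨ ¬p) there: 1:F. ✗
7: successors {2}; ¬(¬r ∨ r ∨ ¬p) there: 2:F. ✗
Satisfying worlds: {3}.

1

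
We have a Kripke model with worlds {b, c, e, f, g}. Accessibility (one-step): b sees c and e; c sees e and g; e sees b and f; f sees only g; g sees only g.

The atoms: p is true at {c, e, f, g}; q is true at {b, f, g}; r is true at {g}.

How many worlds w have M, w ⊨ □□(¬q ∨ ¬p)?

0

b: successors {c, e}; □(¬q ∨ ¬p) there: c:F, e:F. ✗
c: successors {e, g}; □(¬q ∨ ¬p) there: e:F, g:F. ✗
e: successors {b, f}; □(¬q ∨ ¬p) there: b:T, f:F. ✗
f: successors {g}; □(¬q ∨ ¬p) there: g:F. ✗
g: successors {g}; □(¬q ∨ ¬p) there: g:F. ✗
Satisfying worlds: ∅.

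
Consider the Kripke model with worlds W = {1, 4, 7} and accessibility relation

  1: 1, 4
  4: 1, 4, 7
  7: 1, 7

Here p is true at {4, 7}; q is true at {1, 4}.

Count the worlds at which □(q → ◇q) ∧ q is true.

2

1: □(q → ◇q) is T, q is T. ✓
4: □(q → ◇q) is T, q is T. ✓
7: □(q → ◇q) is T, q is F. ✗
Satisfying worlds: {1, 4}.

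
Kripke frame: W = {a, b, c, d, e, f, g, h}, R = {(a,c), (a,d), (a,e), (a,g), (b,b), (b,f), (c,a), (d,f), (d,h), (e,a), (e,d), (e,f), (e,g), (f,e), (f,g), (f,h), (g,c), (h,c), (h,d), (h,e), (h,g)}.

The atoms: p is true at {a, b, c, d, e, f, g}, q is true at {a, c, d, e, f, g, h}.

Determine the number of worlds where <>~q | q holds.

8

a: <>~q is F, q is T. ✓
b: <>~q is T, q is F. ✓
c: <>~q is F, q is T. ✓
d: <>~q is F, q is T. ✓
e: <>~q is F, q is T. ✓
f: <>~q is F, q is T. ✓
g: <>~q is F, q is T. ✓
h: <>~q is F, q is T. ✓
Satisfying worlds: {a, b, c, d, e, f, g, h}.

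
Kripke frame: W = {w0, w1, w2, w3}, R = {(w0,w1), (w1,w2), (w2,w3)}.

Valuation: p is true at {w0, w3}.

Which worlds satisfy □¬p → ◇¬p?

{w0, w1, w2}

w0: □¬p is T, ◇¬p is T. ✓
w1: □¬p is T, ◇¬p is T. ✓
w2: □¬p is F, ◇¬p is F. ✓
w3: □¬p is T, ◇¬p is F. ✗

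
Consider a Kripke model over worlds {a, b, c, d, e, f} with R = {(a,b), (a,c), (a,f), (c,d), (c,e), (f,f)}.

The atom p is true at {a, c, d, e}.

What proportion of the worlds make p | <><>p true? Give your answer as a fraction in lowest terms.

a: p is T, <><>p is T. ✓
b: p is F, <><>p is F. ✗
c: p is T, <><>p is F. ✓
d: p is T, <><>p is F. ✓
e: p is T, <><>p is F. ✓
f: p is F, <><>p is F. ✗
That's 4 of 6 worlds, so 4/6 = 2/3.

2/3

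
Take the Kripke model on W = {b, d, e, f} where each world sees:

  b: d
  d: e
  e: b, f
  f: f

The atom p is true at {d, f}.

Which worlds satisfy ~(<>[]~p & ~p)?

b: <>[]~p & ~p is T. ✗
d: <>[]~p & ~p is F. ✓
e: <>[]~p & ~p is F. ✓
f: <>[]~p & ~p is F. ✓

{d, e, f}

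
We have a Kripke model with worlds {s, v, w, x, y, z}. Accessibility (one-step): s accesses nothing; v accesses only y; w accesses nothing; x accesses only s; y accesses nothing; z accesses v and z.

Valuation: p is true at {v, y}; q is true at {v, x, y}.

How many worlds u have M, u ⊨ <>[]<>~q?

2

s: no successors, so <>[]<>~q fails. ✗
v: successors {y}; []<>~q there: y:T. ✓
w: no successors, so <>[]<>~q fails. ✗
x: successors {s}; []<>~q there: s:T. ✓
y: no successors, so <>[]<>~q fails. ✗
z: successors {v, z}; []<>~q there: v:F, z:F. ✗
Satisfying worlds: {v, x}.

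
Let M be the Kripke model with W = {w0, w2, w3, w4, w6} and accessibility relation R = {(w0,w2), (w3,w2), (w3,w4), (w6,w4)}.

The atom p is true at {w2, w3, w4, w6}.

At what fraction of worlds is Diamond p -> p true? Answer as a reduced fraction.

w0: Diamond p is T, p is F. ✗
w2: Diamond p is F, p is T. ✓
w3: Diamond p is T, p is T. ✓
w4: Diamond p is F, p is T. ✓
w6: Diamond p is T, p is T. ✓
That's 4 of 5 worlds, so 4/5.

4/5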